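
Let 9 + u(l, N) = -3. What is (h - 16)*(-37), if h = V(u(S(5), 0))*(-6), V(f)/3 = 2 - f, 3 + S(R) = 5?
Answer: 9916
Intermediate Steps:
S(R) = 2 (S(R) = -3 + 5 = 2)
u(l, N) = -12 (u(l, N) = -9 - 3 = -12)
V(f) = 6 - 3*f (V(f) = 3*(2 - f) = 6 - 3*f)
h = -252 (h = (6 - 3*(-12))*(-6) = (6 + 36)*(-6) = 42*(-6) = -252)
(h - 16)*(-37) = (-252 - 16)*(-37) = -268*(-37) = 9916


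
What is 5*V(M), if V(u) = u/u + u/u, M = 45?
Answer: 10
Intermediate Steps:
V(u) = 2 (V(u) = 1 + 1 = 2)
5*V(M) = 5*2 = 10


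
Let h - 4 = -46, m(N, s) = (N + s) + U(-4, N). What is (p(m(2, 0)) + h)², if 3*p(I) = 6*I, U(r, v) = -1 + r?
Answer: 2304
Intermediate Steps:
m(N, s) = -5 + N + s (m(N, s) = (N + s) + (-1 - 4) = (N + s) - 5 = -5 + N + s)
p(I) = 2*I (p(I) = (6*I)/3 = 2*I)
h = -42 (h = 4 - 46 = -42)
(p(m(2, 0)) + h)² = (2*(-5 + 2 + 0) - 42)² = (2*(-3) - 42)² = (-6 - 42)² = (-48)² = 2304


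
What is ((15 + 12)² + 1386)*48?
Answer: 101520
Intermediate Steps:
((15 + 12)² + 1386)*48 = (27² + 1386)*48 = (729 + 1386)*48 = 2115*48 = 101520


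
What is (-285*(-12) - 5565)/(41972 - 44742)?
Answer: 429/554 ≈ 0.77437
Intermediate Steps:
(-285*(-12) - 5565)/(41972 - 44742) = (3420 - 5565)/(-2770) = -2145*(-1/2770) = 429/554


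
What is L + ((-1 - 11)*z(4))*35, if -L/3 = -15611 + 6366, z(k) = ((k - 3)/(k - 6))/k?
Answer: 55575/2 ≈ 27788.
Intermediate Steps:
z(k) = (-3 + k)/(k*(-6 + k)) (z(k) = ((-3 + k)/(-6 + k))/k = (-3 + k)/(k*(-6 + k)))
L = 27735 (L = -3*(-15611 + 6366) = -3*(-9245) = 27735)
L + ((-1 - 11)*z(4))*35 = 27735 + ((-1 - 11)*((-3 + 4)/(4*(-6 + 4))))*35 = 27735 - 3/(-2)*35 = 27735 - 3*(-1)/2*35 = 27735 - 12*(-⅛)*35 = 27735 + (3/2)*35 = 27735 + 105/2 = 55575/2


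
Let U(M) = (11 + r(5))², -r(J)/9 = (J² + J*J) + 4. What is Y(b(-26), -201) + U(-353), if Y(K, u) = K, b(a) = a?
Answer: 225599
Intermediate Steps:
r(J) = -36 - 18*J² (r(J) = -9*((J² + J*J) + 4) = -9*((J² + J²) + 4) = -9*(2*J² + 4) = -9*(4 + 2*J²) = -36 - 18*J²)
U(M) = 225625 (U(M) = (11 + (-36 - 18*5²))² = (11 + (-36 - 18*25))² = (11 + (-36 - 450))² = (11 - 486)² = (-475)² = 225625)
Y(b(-26), -201) + U(-353) = -26 + 225625 = 225599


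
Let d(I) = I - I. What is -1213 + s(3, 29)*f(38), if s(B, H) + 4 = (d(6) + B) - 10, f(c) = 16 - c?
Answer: -971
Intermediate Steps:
d(I) = 0
s(B, H) = -14 + B (s(B, H) = -4 + ((0 + B) - 10) = -4 + (B - 10) = -4 + (-10 + B) = -14 + B)
-1213 + s(3, 29)*f(38) = -1213 + (-14 + 3)*(16 - 1*38) = -1213 - 11*(16 - 38) = -1213 - 11*(-22) = -1213 + 242 = -971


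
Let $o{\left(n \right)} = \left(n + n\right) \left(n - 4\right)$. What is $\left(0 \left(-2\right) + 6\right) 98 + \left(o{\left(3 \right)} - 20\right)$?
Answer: $562$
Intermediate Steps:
$o{\left(n \right)} = 2 n \left(-4 + n\right)$
$\left(0 \left(-2\right) + 6\right) 98 + \left(o{\left(3 \right)} - 20\right) = \left(0 \left(-2\right) + 6\right) 98 + \left(2 \cdot 3 \left(-4 + 3\right) - 20\right) = \left(0 + 6\right) 98 - \left(20 - -6\right) = 6 \cdot 98 - 26 = 588 - 26 = 562$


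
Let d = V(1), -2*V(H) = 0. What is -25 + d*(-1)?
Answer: -25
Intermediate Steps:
V(H) = 0 (V(H) = -½*0 = 0)
d = 0
-25 + d*(-1) = -25 + 0*(-1) = -25 + 0 = -25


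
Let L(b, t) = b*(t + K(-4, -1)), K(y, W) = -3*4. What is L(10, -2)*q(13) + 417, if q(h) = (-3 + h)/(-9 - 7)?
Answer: 1009/2 ≈ 504.50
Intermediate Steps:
K(y, W) = -12
L(b, t) = b*(-12 + t) (L(b, t) = b*(t - 12) = b*(-12 + t))
q(h) = 3/16 - h/16 (q(h) = (-3 + h)/(-16) = (-3 + h)*(-1/16) = 3/16 - h/16)
L(10, -2)*q(13) + 417 = (10*(-12 - 2))*(3/16 - 1/16*13) + 417 = (10*(-14))*(3/16 - 13/16) + 417 = -140*(-5/8) + 417 = 175/2 + 417 = 1009/2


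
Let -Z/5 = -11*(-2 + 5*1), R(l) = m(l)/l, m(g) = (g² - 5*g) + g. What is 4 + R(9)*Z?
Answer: 829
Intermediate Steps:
m(g) = g² - 4*g
R(l) = -4 + l (R(l) = (l*(-4 + l))/l = -4 + l)
Z = 165 (Z = -(-55)*(-2 + 5*1) = -(-55)*(-2 + 5) = -(-55)*3 = -5*(-33) = 165)
4 + R(9)*Z = 4 + (-4 + 9)*165 = 4 + 5*165 = 4 + 825 = 829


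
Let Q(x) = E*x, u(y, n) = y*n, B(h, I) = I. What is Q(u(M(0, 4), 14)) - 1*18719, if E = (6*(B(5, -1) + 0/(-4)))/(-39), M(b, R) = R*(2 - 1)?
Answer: -243235/13 ≈ -18710.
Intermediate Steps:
M(b, R) = R (M(b, R) = R*1 = R)
E = 2/13 (E = (6*(-1 + 0/(-4)))/(-39) = (6*(-1 + 0*(-¼)))*(-1/39) = (6*(-1 + 0))*(-1/39) = (6*(-1))*(-1/39) = -6*(-1/39) = 2/13 ≈ 0.15385)
u(y, n) = n*y
Q(x) = 2*x/13
Q(u(M(0, 4), 14)) - 1*18719 = 2*(14*4)/13 - 1*18719 = (2/13)*56 - 18719 = 112/13 - 18719 = -243235/13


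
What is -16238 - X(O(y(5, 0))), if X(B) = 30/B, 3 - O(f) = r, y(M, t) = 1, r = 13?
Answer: -16235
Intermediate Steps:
O(f) = -10 (O(f) = 3 - 1*13 = 3 - 13 = -10)
-16238 - X(O(y(5, 0))) = -16238 - 30/(-10) = -16238 - 30*(-1)/10 = -16238 - 1*(-3) = -16238 + 3 = -16235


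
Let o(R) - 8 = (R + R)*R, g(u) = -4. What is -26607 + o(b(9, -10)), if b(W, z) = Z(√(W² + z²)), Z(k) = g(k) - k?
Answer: -26205 + 16*√181 ≈ -25990.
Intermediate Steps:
Z(k) = -4 - k
b(W, z) = -4 - √(W² + z²)
o(R) = 8 + 2*R² (o(R) = 8 + (R + R)*R = 8 + (2*R)*R = 8 + 2*R²)
-26607 + o(b(9, -10)) = -26607 + (8 + 2*(-4 - √(9² + (-10)²))²) = -26607 + (8 + 2*(-4 - √(81 + 100))²) = -26607 + (8 + 2*(-4 - √181)²) = -26599 + 2*(-4 - √181)²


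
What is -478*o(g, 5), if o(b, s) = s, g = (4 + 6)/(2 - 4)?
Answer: -2390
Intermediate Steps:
g = -5 (g = 10/(-2) = 10*(-1/2) = -5)
-478*o(g, 5) = -478*5 = -2390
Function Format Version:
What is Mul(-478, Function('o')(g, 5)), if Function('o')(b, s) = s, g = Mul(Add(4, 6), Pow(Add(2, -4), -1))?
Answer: -2390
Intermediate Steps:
g = -5 (g = Mul(10, Pow(-2, -1)) = Mul(10, Rational(-1, 2)) = -5)
Mul(-478, Function('o')(g, 5)) = Mul(-478, 5) = -2390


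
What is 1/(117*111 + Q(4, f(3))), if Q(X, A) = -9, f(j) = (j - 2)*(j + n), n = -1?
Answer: 1/12978 ≈ 7.7053e-5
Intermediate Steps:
f(j) = (-1 + j)*(-2 + j) (f(j) = (j - 2)*(j - 1) = (-2 + j)*(-1 + j) = (-1 + j)*(-2 + j))
1/(117*111 + Q(4, f(3))) = 1/(117*111 - 9) = 1/(12987 - 9) = 1/12978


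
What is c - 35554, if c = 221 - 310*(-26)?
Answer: -27273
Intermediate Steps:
c = 8281 (c = 221 + 8060 = 8281)
c - 35554 = 8281 - 35554 = -27273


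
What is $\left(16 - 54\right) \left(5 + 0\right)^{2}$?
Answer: $-950$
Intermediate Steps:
$\left(16 - 54\right) \left(5 + 0\right)^{2} = - 38 \cdot 5^{2} = \left(-38\right) 25 = -950$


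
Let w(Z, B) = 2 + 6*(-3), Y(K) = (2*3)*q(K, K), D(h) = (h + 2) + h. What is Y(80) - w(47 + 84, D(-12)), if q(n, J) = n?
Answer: 496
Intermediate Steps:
D(h) = 2 + 2*h (D(h) = (2 + h) + h = 2 + 2*h)
Y(K) = 6*K (Y(K) = (2*3)*K = 6*K)
w(Z, B) = -16 (w(Z, B) = 2 - 18 = -16)
Y(80) - w(47 + 84, D(-12)) = 6*80 - 1*(-16) = 480 + 16 = 496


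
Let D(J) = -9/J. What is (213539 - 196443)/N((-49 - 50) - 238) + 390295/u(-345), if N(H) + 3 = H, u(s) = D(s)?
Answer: 3815120803/255 ≈ 1.4961e+7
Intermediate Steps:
u(s) = -9/s
N(H) = -3 + H
(213539 - 196443)/N((-49 - 50) - 238) + 390295/u(-345) = (213539 - 196443)/(-3 + ((-49 - 50) - 238)) + 390295/((-9/(-345))) = 17096/(-3 + (-99 - 238)) + 390295/((-9*(-1/345))) = 17096/(-3 - 337) + 390295/(3/115) = 17096/(-340) + 390295*(115/3) = 17096*(-1/340) + 44883925/3 = -4274/85 + 44883925/3 = 3815120803/255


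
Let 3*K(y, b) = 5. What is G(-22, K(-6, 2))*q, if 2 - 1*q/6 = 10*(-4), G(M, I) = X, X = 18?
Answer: 4536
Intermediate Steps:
K(y, b) = 5/3 (K(y, b) = (1/3)*5 = 5/3)
G(M, I) = 18
q = 252 (q = 12 - 60*(-4) = 12 - 6*(-40) = 12 + 240 = 252)
G(-22, K(-6, 2))*q = 18*252 = 4536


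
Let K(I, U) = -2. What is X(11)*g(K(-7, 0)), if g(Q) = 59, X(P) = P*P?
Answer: 7139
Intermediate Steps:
X(P) = P²
X(11)*g(K(-7, 0)) = 11²*59 = 121*59 = 7139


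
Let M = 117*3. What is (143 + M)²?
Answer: 244036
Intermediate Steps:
M = 351
(143 + M)² = (143 + 351)² = 494² = 244036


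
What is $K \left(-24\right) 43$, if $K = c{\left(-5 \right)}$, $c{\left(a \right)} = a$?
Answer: $5160$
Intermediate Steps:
$K = -5$
$K \left(-24\right) 43 = \left(-5\right) \left(-24\right) 43 = 120 \cdot 43 = 5160$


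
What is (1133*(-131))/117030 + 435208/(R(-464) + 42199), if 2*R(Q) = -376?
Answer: 44696993587/4916547330 ≈ 9.0911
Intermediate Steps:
R(Q) = -188 (R(Q) = (1/2)*(-376) = -188)
(1133*(-131))/117030 + 435208/(R(-464) + 42199) = (1133*(-131))/117030 + 435208/(-188 + 42199) = -148423*1/117030 + 435208/42011 = -148423/117030 + 435208*(1/42011) = -148423/117030 + 435208/42011 = 44696993587/4916547330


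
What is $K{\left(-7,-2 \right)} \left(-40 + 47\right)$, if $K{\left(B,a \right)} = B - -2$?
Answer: $-35$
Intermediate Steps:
$K{\left(B,a \right)} = 2 + B$ ($K{\left(B,a \right)} = B + 2 = 2 + B$)
$K{\left(-7,-2 \right)} \left(-40 + 47\right) = \left(2 - 7\right) \left(-40 + 47\right) = \left(-5\right) 7 = -35$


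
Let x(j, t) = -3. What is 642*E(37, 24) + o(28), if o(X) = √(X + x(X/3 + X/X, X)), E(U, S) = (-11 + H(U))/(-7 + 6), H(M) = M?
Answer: -16687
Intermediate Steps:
E(U, S) = 11 - U (E(U, S) = (-11 + U)/(-7 + 6) = (-11 + U)/(-1) = (-11 + U)*(-1) = 11 - U)
o(X) = √(-3 + X) (o(X) = √(X - 3) = √(-3 + X))
642*E(37, 24) + o(28) = 642*(11 - 1*37) + √(-3 + 28) = 642*(11 - 37) + √25 = 642*(-26) + 5 = -16692 + 5 = -16687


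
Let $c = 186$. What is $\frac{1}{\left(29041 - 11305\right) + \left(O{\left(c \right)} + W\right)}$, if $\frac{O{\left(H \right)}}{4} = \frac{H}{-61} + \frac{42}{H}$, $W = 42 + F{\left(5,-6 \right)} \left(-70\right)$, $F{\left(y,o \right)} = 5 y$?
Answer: $\frac{1891}{30287592} \approx 6.2435 \cdot 10^{-5}$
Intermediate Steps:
$W = -1708$ ($W = 42 + 5 \cdot 5 \left(-70\right) = 42 + 25 \left(-70\right) = 42 - 1750 = -1708$)
$O{\left(H \right)} = \frac{168}{H} - \frac{4 H}{61}$ ($O{\left(H \right)} = 4 \left(\frac{H}{-61} + \frac{42}{H}\right) = 4 \left(H \left(- \frac{1}{61}\right) + \frac{42}{H}\right) = 4 \left(- \frac{H}{61} + \frac{42}{H}\right) = 4 \left(\frac{42}{H} - \frac{H}{61}\right) = \frac{168}{H} - \frac{4 H}{61}$)
$\frac{1}{\left(29041 - 11305\right) + \left(O{\left(c \right)} + W\right)} = \frac{1}{\left(29041 - 11305\right) - \left(\frac{104932}{61} - \frac{28}{31}\right)} = \frac{1}{17736 + \left(\left(168 \cdot \frac{1}{186} - \frac{744}{61}\right) - 1708\right)} = \frac{1}{17736 + \left(\left(\frac{28}{31} - \frac{744}{61}\right) - 1708\right)} = \frac{1}{17736 - \frac{3251184}{1891}} = \frac{1}{\frac{30287592}{1891}} = \frac{1891}{30287592}$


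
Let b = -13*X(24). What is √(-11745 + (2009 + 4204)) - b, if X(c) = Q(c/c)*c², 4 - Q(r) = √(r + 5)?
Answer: 29952 - 7488*√6 + 2*I*√1383 ≈ 11610.0 + 74.377*I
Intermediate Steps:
Q(r) = 4 - √(5 + r) (Q(r) = 4 - √(r + 5) = 4 - √(5 + r))
X(c) = c²*(4 - √6) (X(c) = (4 - √(5 + c/c))*c² = (4 - √(5 + 1))*c² = (4 - √6)*c² = c²*(4 - √6))
b = -29952 + 7488*√6 (b = -13*24²*(4 - √6) = -7488*(4 - √6) = -13*(2304 - 576*√6) = -29952 + 7488*√6 ≈ -11610.)
√(-11745 + (2009 + 4204)) - b = √(-11745 + (2009 + 4204)) - (-29952 + 7488*√6) = √(-11745 + 6213) + (29952 - 7488*√6) = √(-5532) + (29952 - 7488*√6) = 2*I*√1383 + (29952 - 7488*√6) = 29952 - 7488*√6 + 2*I*√1383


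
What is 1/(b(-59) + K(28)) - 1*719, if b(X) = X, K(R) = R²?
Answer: -521274/725 ≈ -719.00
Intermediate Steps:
1/(b(-59) + K(28)) - 1*719 = 1/(-59 + 28²) - 1*719 = 1/(-59 + 784) - 719 = 1/725 - 719 = -521274/725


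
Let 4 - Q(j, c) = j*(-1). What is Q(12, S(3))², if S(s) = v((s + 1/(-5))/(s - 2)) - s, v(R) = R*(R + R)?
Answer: 256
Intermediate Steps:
v(R) = 2*R² (v(R) = R*(2*R) = 2*R²)
S(s) = -s + 2*(-⅕ + s)²/(-2 + s)² (S(s) = 2*((s + 1/(-5))/(s - 2))² - s = 2*((s + 1*(-⅕))/(-2 + s))² - s = 2*((s - ⅕)/(-2 + s))² - s = 2*((-⅕ + s)/(-2 + s))² - s = 2*((-⅕ + s)²/(-2 + s)²) - s = 2*(-⅕ + s)²/(-2 + s)² - s = -s + 2*(-⅕ + s)²/(-2 + s)²)
Q(j, c) = 4 + j (Q(j, c) = 4 - j*(-1) = 4 - (-1)*j = 4 + j)
Q(12, S(3))² = (4 + 12)² = 16² = 256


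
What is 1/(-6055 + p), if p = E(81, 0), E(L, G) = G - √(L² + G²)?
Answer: -1/6136 ≈ -0.00016297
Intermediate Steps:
E(L, G) = G - √(G² + L²)
p = -81 (p = 0 - √(0² + 81²) = 0 - √(0 + 6561) = 0 - √6561 = 0 - 1*81 = 0 - 81 = -81)
1/(-6055 + p) = 1/(-6055 - 81) = 1/(-6136) = -1/6136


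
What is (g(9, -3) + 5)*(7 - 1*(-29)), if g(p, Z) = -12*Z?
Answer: 1476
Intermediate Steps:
(g(9, -3) + 5)*(7 - 1*(-29)) = (-12*(-3) + 5)*(7 - 1*(-29)) = (36 + 5)*(7 + 29) = 41*36 = 1476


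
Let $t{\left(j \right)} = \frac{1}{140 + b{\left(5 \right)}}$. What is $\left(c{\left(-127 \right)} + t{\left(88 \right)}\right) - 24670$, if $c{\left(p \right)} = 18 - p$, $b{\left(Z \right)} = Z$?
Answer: $- \frac{3556124}{145} \approx -24525.0$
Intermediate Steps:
$t{\left(j \right)} = \frac{1}{145}$ ($t{\left(j \right)} = \frac{1}{140 + 5} = \frac{1}{145}$)
$\left(c{\left(-127 \right)} + t{\left(88 \right)}\right) - 24670 = \left(\left(18 - -127\right) + \frac{1}{145}\right) - 24670 = \left(\left(18 + 127\right) + \frac{1}{145}\right) - 24670 = \left(145 + \frac{1}{145}\right) - 24670 = \frac{21026}{145} - 24670 = - \frac{3556124}{145}$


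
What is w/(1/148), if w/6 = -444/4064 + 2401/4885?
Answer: 210587091/620395 ≈ 339.44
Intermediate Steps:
w = 5691543/2481580 (w = 6*(-444/4064 + 2401/4885) = 6*(-444*1/4064 + 2401*(1/4885)) = 6*(-111/1016 + 2401/4885) = 6*(1897181/4963160) = 5691543/2481580 ≈ 2.2935)
w/(1/148) = 5691543/(2481580*(1/148)) = (5691543/2481580)*148 = 210587091/620395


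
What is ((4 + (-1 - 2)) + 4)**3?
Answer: 125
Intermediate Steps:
((4 + (-1 - 2)) + 4)**3 = ((4 - 3) + 4)**3 = (1 + 4)**3 = 5**3 = 125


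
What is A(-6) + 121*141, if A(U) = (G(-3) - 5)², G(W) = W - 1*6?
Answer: 17257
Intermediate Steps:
G(W) = -6 + W (G(W) = W - 6 = -6 + W)
A(U) = 196 (A(U) = ((-6 - 3) - 5)² = (-9 - 5)² = (-14)² = 196)
A(-6) + 121*141 = 196 + 121*141 = 196 + 17061 = 17257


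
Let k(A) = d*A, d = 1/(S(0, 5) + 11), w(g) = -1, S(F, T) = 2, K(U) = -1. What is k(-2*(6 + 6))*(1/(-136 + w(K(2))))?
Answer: 24/1781 ≈ 0.013476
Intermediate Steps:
d = 1/13 (d = 1/(2 + 11) = 1/13 ≈ 0.076923)
k(A) = A/13
k(-2*(6 + 6))*(1/(-136 + w(K(2)))) = ((-2*(6 + 6))/13)*(1/(-136 - 1)) = ((-2*12)/13)*(1/(-137)) = ((1/13)*(-24))*(1*(-1/137)) = -24/13*(-1/137) = 24/1781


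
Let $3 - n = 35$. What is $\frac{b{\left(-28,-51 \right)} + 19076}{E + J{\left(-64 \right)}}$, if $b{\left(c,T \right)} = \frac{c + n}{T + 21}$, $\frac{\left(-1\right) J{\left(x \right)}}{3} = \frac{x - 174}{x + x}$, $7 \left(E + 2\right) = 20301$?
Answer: $\frac{8546944}{1295869} \approx 6.5955$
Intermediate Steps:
$n = -32$ ($n = 3 - 35 = -32$)
$E = \frac{20287}{7}$ ($E = -2 + \frac{1}{7} \cdot 20301 = -2 + \frac{20301}{7} = \frac{20287}{7} \approx 2898.1$)
$J{\left(x \right)} = - \frac{3 \left(-174 + x\right)}{2 x}$ ($J{\left(x \right)} = - 3 \frac{x - 174}{x + x} = - 3 \frac{-174 + x}{2 x} = - \frac{3 \left(-174 + x\right)}{2 x}$)
$b{\left(c,T \right)} = \frac{-32 + c}{21 + T}$ ($b{\left(c,T \right)} = \frac{c - 32}{T + 21} = \frac{-32 + c}{21 + T}$)
$\frac{b{\left(-28,-51 \right)} + 19076}{E + J{\left(-64 \right)}} = \frac{\frac{-32 - 28}{21 - 51} + 19076}{\frac{20287}{7} + \left(- \frac{3}{2} + \frac{261}{-64}\right)} = \frac{\frac{1}{-30} \left(-60\right) + 19076}{\frac{20287}{7} + \left(- \frac{3}{2} + 261 \left(- \frac{1}{64}\right)\right)} = \frac{\left(- \frac{1}{30}\right) \left(-60\right) + 19076}{\frac{20287}{7} - \frac{357}{64}} = \frac{2 + 19076}{\frac{20287}{7} - \frac{357}{64}} = \frac{19078}{\frac{1295869}{448}} = 19078 \cdot \frac{448}{1295869} = \frac{8546944}{1295869}$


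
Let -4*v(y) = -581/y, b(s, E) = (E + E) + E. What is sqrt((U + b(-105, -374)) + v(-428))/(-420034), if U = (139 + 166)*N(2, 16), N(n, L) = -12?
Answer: -I*sqrt(876048055)/179774552 ≈ -0.00016464*I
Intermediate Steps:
b(s, E) = 3*E (b(s, E) = 2*E + E = 3*E)
U = -3660 (U = (139 + 166)*(-12) = 305*(-12) = -3660)
v(y) = 581/(4*y) (v(y) = -(-581)/(4*y) = 581/(4*y))
sqrt((U + b(-105, -374)) + v(-428))/(-420034) = sqrt((-3660 + 3*(-374)) + (581/4)/(-428))/(-420034) = sqrt((-3660 - 1122) + (581/4)*(-1/428))*(-1/420034) = sqrt(-4782 - 581/1712)*(-1/420034) = sqrt(-8187365/1712)*(-1/420034) = (I*sqrt(876048055)/428)*(-1/420034) = -I*sqrt(876048055)/179774552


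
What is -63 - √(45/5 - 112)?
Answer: -63 - I*√103 ≈ -63.0 - 10.149*I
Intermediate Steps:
-63 - √(45/5 - 112) = -63 - √(45*(⅕) - 112) = -63 - √(9 - 112) = -63 - √(-103) = -63 - I*√103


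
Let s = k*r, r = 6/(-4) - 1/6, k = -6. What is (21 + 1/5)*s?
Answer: 212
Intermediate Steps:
r = -5/3 (r = 6*(-¼) - 1*⅙ = -3/2 - ⅙ = -5/3 ≈ -1.6667)
s = 10 (s = -6*(-5/3) = 10)
(21 + 1/5)*s = (21 + 1/5)*10 = (21 + ⅕)*10 = (106/5)*10 = 212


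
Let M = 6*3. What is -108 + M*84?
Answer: 1404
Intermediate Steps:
M = 18
-108 + M*84 = -108 + 18*84 = -108 + 1512 = 1404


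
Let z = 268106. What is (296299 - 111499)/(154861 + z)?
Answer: 61600/140989 ≈ 0.43691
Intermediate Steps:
(296299 - 111499)/(154861 + z) = (296299 - 111499)/(154861 + 268106) = 184800/422967 = 184800*(1/422967) = 61600/140989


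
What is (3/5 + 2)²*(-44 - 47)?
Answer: -15379/25 ≈ -615.16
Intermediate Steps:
(3/5 + 2)²*(-44 - 47) = (3*(⅕) + 2)²*(-91) = (⅗ + 2)²*(-91) = (13/5)²*(-91) = (169/25)*(-91) = -15379/25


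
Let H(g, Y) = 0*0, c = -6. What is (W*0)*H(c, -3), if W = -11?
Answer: 0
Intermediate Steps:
H(g, Y) = 0
(W*0)*H(c, -3) = -11*0*0 = 0*0 = 0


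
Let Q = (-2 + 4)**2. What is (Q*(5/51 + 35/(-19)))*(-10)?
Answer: 67600/969 ≈ 69.763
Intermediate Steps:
Q = 4 (Q = 2**2 = 4)
(Q*(5/51 + 35/(-19)))*(-10) = (4*(5/51 + 35/(-19)))*(-10) = (4*(5*(1/51) + 35*(-1/19)))*(-10) = (4*(5/51 - 35/19))*(-10) = (4*(-1690/969))*(-10) = -6760/969*(-10) = 67600/969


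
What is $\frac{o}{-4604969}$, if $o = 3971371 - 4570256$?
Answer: $\frac{598885}{4604969} \approx 0.13005$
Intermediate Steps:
$o = -598885$
$\frac{o}{-4604969} = - \frac{598885}{-4604969} = \left(-598885\right) \left(- \frac{1}{4604969}\right) = \frac{598885}{4604969}$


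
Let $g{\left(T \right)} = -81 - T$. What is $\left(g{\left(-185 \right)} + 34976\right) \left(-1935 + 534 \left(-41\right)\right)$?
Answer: $-835921320$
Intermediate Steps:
$\left(g{\left(-185 \right)} + 34976\right) \left(-1935 + 534 \left(-41\right)\right) = \left(\left(-81 - -185\right) + 34976\right) \left(-1935 + 534 \left(-41\right)\right) = \left(\left(-81 + 185\right) + 34976\right) \left(-1935 - 21894\right) = \left(104 + 34976\right) \left(-23829\right) = 35080 \left(-23829\right) = -835921320$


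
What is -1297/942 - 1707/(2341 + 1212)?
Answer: -6216235/3346926 ≈ -1.8573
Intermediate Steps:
-1297/942 - 1707/(2341 + 1212) = -1297*1/942 - 1707/3553 = -1297/942 - 1707*1/3553 = -1297/942 - 1707/3553 = -6216235/3346926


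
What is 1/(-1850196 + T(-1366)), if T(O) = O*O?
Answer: 1/15760 ≈ 6.3452e-5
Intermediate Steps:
T(O) = O**2
1/(-1850196 + T(-1366)) = 1/(-1850196 + (-1366)**2) = 1/(-1850196 + 1865956) = 1/15760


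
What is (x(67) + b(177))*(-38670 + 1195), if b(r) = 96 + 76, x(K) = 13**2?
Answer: -12778975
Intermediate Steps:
x(K) = 169
b(r) = 172
(x(67) + b(177))*(-38670 + 1195) = (169 + 172)*(-38670 + 1195) = 341*(-37475) = -12778975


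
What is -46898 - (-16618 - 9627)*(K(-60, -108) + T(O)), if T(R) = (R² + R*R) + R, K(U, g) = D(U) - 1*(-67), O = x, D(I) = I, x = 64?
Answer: 216815537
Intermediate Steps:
O = 64
K(U, g) = 67 + U (K(U, g) = U - 1*(-67) = U + 67 = 67 + U)
T(R) = R + 2*R² (T(R) = (R² + R²) + R = 2*R² + R = R + 2*R²)
-46898 - (-16618 - 9627)*(K(-60, -108) + T(O)) = -46898 - (-16618 - 9627)*((67 - 60) + 64*(1 + 2*64)) = -46898 - (-26245)*(7 + 64*(1 + 128)) = -46898 - (-26245)*(7 + 64*129) = -46898 - (-26245)*(7 + 8256) = -46898 - (-26245)*8263 = -46898 - 1*(-216862435) = -46898 + 216862435 = 216815537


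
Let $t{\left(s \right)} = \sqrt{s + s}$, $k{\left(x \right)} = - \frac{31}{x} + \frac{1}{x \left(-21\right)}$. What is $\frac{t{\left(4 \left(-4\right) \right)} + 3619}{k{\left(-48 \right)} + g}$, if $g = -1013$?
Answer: $- \frac{911988}{255113} - \frac{1008 i \sqrt{2}}{255113} \approx -3.5748 - 0.0055878 i$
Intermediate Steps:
$k{\left(x \right)} = - \frac{652}{21 x}$ ($k{\left(x \right)} = - \frac{31}{x} + \frac{1}{x} \left(- \frac{1}{21}\right) = - \frac{31}{x} - \frac{1}{21 x} = - \frac{652}{21 x}$)
$t{\left(s \right)} = \sqrt{2} \sqrt{s}$ ($t{\left(s \right)} = \sqrt{2 s} = \sqrt{2} \sqrt{s}$)
$\frac{t{\left(4 \left(-4\right) \right)} + 3619}{k{\left(-48 \right)} + g} = \frac{\sqrt{2} \sqrt{4 \left(-4\right)} + 3619}{- \frac{652}{21 \left(-48\right)} - 1013} = \frac{\sqrt{2} \sqrt{-16} + 3619}{\left(- \frac{652}{21}\right) \left(- \frac{1}{48}\right) - 1013} = \frac{\sqrt{2} \cdot 4 i + 3619}{\frac{163}{252} - 1013} = \frac{4 i \sqrt{2} + 3619}{- \frac{255113}{252}} = \left(3619 + 4 i \sqrt{2}\right) \left(- \frac{252}{255113}\right) = - \frac{911988}{255113} - \frac{1008 i \sqrt{2}}{255113}$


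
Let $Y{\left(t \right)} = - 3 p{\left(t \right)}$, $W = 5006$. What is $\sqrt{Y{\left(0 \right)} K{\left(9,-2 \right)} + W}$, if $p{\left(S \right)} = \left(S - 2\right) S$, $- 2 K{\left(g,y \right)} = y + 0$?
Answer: $\sqrt{5006} \approx 70.753$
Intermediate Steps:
$K{\left(g,y \right)} = - \frac{y}{2}$ ($K{\left(g,y \right)} = - \frac{y + 0}{2} = - \frac{y}{2}$)
$p{\left(S \right)} = S \left(-2 + S\right)$ ($p{\left(S \right)} = \left(-2 + S\right) S = S \left(-2 + S\right)$)
$Y{\left(t \right)} = - 3 t \left(-2 + t\right)$
$\sqrt{Y{\left(0 \right)} K{\left(9,-2 \right)} + W} = \sqrt{3 \cdot 0 \left(2 - 0\right) \left(\left(- \frac{1}{2}\right) \left(-2\right)\right) + 5006} = \sqrt{3 \cdot 0 \left(2 + 0\right) 1 + 5006} = \sqrt{3 \cdot 0 \cdot 2 \cdot 1 + 5006} = \sqrt{0 \cdot 1 + 5006} = \sqrt{0 + 5006} = \sqrt{5006}$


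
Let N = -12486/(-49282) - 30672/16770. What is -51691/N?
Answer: 3560041617145/108515607 ≈ 32807.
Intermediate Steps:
N = -108515607/68871595 (N = -12486*(-1/49282) - 30672*1/16770 = 6243/24641 - 5112/2795 = -108515607/68871595 ≈ -1.5756)
-51691/N = -51691/(-108515607/68871595) = -51691*(-68871595/108515607) = 3560041617145/108515607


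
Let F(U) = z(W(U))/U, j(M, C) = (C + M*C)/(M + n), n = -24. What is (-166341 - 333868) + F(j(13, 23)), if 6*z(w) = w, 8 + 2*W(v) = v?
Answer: -966403583/1932 ≈ -5.0021e+5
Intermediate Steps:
W(v) = -4 + v/2
z(w) = w/6
j(M, C) = (C + C*M)/(-24 + M) (j(M, C) = (C + M*C)/(M - 24) = (C + C*M)/(-24 + M))
F(U) = (-⅔ + U/12)/U (F(U) = ((-4 + U/2)/6)/U = (-⅔ + U/12)/U)
(-166341 - 333868) + F(j(13, 23)) = (-166341 - 333868) + (-8 + 23*(1 + 13)/(-24 + 13))/(12*((23*(1 + 13)/(-24 + 13)))) = -500209 + (-8 + 23*14/(-11))/(12*((23*14/(-11)))) = -500209 + (-8 + 23*(-1/11)*14)/(12*((23*(-1/11)*14))) = -500209 + (-8 - 322/11)/(12*(-322/11)) = -500209 + (1/12)*(-11/322)*(-410/11) = -500209 + 205/1932 = -966403583/1932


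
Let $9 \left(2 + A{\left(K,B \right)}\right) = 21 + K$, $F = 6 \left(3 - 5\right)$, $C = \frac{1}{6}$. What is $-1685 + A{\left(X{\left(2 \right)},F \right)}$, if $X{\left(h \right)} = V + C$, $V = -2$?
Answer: $- \frac{90983}{54} \approx -1684.9$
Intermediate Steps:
$C = \frac{1}{6} \approx 0.16667$
$F = -12$ ($F = 6 \left(-2\right) = -12$)
$X{\left(h \right)} = - \frac{11}{6}$ ($X{\left(h \right)} = -2 + \frac{1}{6} = - \frac{11}{6}$)
$A{\left(K,B \right)} = \frac{1}{3} + \frac{K}{9}$ ($A{\left(K,B \right)} = -2 + \frac{21 + K}{9} = -2 + \left(\frac{7}{3} + \frac{K}{9}\right) = \frac{1}{3} + \frac{K}{9}$)
$-1685 + A{\left(X{\left(2 \right)},F \right)} = -1685 + \left(\frac{1}{3} + \frac{1}{9} \left(- \frac{11}{6}\right)\right) = -1685 + \left(\frac{1}{3} - \frac{11}{54}\right) = -1685 + \frac{7}{54} = - \frac{90983}{54}$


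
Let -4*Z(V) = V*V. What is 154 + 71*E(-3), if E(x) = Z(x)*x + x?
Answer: 1681/4 ≈ 420.25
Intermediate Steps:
Z(V) = -V**2/4 (Z(V) = -V*V/4 = -V**2/4)
E(x) = x - x**3/4 (E(x) = (-x**2/4)*x + x = -x**3/4 + x = x - x**3/4)
154 + 71*E(-3) = 154 + 71*(-3 - 1/4*(-3)**3) = 154 + 71*(-3 - 1/4*(-27)) = 154 + 71*(-3 + 27/4) = 154 + 71*(15/4) = 154 + 1065/4 = 1681/4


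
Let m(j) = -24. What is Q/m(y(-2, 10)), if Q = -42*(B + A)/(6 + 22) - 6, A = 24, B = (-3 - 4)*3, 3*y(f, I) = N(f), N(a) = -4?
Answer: 7/16 ≈ 0.43750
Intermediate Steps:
y(f, I) = -4/3 (y(f, I) = (⅓)*(-4) = -4/3)
B = -21 (B = -7*3 = -21)
Q = -21/2 (Q = -42*(-21 + 24)/(6 + 22) - 6 = -126/28 - 6 = -42*3/28 - 6 = -9/2 - 6 = -21/2 ≈ -10.500)
Q/m(y(-2, 10)) = -21/2/(-24) = -21/2*(-1/24) = 7/16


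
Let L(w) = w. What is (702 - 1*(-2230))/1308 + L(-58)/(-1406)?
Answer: 524782/229881 ≈ 2.2828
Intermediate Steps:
(702 - 1*(-2230))/1308 + L(-58)/(-1406) = (702 - 1*(-2230))/1308 - 58/(-1406) = (702 + 2230)*(1/1308) - 58*(-1/1406) = 2932*(1/1308) + 29/703 = 733/327 + 29/703 = 524782/229881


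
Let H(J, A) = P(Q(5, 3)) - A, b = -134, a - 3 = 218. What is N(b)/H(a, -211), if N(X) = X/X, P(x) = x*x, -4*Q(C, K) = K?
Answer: 16/3385 ≈ 0.0047267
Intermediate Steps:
a = 221 (a = 3 + 218 = 221)
Q(C, K) = -K/4
P(x) = x²
H(J, A) = 9/16 - A (H(J, A) = (-¼*3)² - A = (-¾)² - A = 9/16 - A)
N(X) = 1
N(b)/H(a, -211) = 1/(9/16 - 1*(-211)) = 1/(9/16 + 211) = 1/(3385/16) = 1*(16/3385) = 16/3385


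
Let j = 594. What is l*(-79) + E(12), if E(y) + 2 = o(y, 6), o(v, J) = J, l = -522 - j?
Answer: 88168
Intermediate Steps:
l = -1116 (l = -522 - 1*594 = -522 - 594 = -1116)
E(y) = 4 (E(y) = -2 + 6 = 4)
l*(-79) + E(12) = -1116*(-79) + 4 = 88164 + 4 = 88168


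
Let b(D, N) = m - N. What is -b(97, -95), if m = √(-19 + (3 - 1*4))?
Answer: -95 - 2*I*√5 ≈ -95.0 - 4.4721*I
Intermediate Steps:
m = 2*I*√5 (m = √(-19 + (3 - 4)) = √(-19 - 1) = √(-20) = 2*I*√5 ≈ 4.4721*I)
b(D, N) = -N + 2*I*√5 (b(D, N) = 2*I*√5 - N = -N + 2*I*√5)
-b(97, -95) = -(-1*(-95) + 2*I*√5) = -(95 + 2*I*√5) = -95 - 2*I*√5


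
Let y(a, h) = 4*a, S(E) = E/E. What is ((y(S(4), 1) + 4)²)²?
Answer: 4096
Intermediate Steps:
S(E) = 1
((y(S(4), 1) + 4)²)² = ((4*1 + 4)²)² = ((4 + 4)²)² = (8²)² = 64² = 4096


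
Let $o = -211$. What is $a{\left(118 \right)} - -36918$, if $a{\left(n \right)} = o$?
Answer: $36707$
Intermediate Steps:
$a{\left(n \right)} = -211$
$a{\left(118 \right)} - -36918 = -211 - -36918 = -211 + 36918 = 36707$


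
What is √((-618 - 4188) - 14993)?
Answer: I*√19799 ≈ 140.71*I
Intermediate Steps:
√((-618 - 4188) - 14993) = √(-4806 - 14993) = √(-19799) = I*√19799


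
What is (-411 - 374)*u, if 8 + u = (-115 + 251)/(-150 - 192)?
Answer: 1127260/171 ≈ 6592.2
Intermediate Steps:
u = -1436/171 (u = -8 + (-115 + 251)/(-150 - 192) = -8 + 136/(-342) = -8 + 136*(-1/342) = -8 - 68/171 = -1436/171 ≈ -8.3977)
(-411 - 374)*u = (-411 - 374)*(-1436/171) = -785*(-1436/171) = 1127260/171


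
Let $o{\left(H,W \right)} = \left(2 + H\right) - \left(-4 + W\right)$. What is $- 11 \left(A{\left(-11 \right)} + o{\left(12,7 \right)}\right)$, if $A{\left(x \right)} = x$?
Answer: $0$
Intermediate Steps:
$o{\left(H,W \right)} = 6 + H - W$
$- 11 \left(A{\left(-11 \right)} + o{\left(12,7 \right)}\right) = - 11 \left(-11 + \left(6 + 12 - 7\right)\right) = - 11 \left(-11 + 11\right) = \left(-11\right) 0 = 0$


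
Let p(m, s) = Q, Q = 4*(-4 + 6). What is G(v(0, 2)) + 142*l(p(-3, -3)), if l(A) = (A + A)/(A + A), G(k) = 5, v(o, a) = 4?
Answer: 147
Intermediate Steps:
Q = 8 (Q = 4*2 = 8)
p(m, s) = 8
l(A) = 1 (l(A) = (2*A)/((2*A)) = (2*A)*(1/(2*A)) = 1)
G(v(0, 2)) + 142*l(p(-3, -3)) = 5 + 142*1 = 5 + 142 = 147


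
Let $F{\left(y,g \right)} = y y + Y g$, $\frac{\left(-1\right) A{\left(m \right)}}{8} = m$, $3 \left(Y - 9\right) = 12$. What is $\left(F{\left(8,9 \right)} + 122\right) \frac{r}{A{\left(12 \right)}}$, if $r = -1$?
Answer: $\frac{101}{32} \approx 3.1563$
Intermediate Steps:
$Y = 13$ ($Y = 9 + \frac{1}{3} \cdot 12 = 9 + 4 = 13$)
$A{\left(m \right)} = - 8 m$
$F{\left(y,g \right)} = y^{2} + 13 g$ ($F{\left(y,g \right)} = y y + 13 g = y^{2} + 13 g$)
$\left(F{\left(8,9 \right)} + 122\right) \frac{r}{A{\left(12 \right)}} = \left(\left(8^{2} + 13 \cdot 9\right) + 122\right) \left(- \frac{1}{\left(-8\right) 12}\right) = \left(\left(64 + 117\right) + 122\right) \left(- \frac{1}{-96}\right) = \left(181 + 122\right) \left(\left(-1\right) \left(- \frac{1}{96}\right)\right) = 303 \cdot \frac{1}{96} = \frac{101}{32}$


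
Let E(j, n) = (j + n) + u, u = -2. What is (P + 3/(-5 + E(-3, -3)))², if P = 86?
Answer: 1243225/169 ≈ 7356.4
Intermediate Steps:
E(j, n) = -2 + j + n (E(j, n) = (j + n) - 2 = -2 + j + n)
(P + 3/(-5 + E(-3, -3)))² = (86 + 3/(-5 + (-2 - 3 - 3)))² = (86 + 3/(-5 - 8))² = (86 + 3/(-13))² = (86 - 1/13*3)² = (86 - 3/13)² = (1115/13)² = 1243225/169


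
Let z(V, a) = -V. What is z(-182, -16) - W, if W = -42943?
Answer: 43125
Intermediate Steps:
z(-182, -16) - W = -1*(-182) - 1*(-42943) = 182 + 42943 = 43125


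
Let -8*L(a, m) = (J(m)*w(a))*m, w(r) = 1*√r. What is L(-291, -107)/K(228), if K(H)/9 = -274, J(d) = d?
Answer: 11449*I*√291/19728 ≈ 9.8999*I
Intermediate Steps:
w(r) = √r
K(H) = -2466 (K(H) = 9*(-274) = -2466)
L(a, m) = -√a*m²/8 (L(a, m) = -m*√a*m/8 = -√a*m²/8)
L(-291, -107)/K(228) = -⅛*√(-291)*(-107)²/(-2466) = -⅛*I*√291*11449*(-1/2466) = -11449*I*√291/8*(-1/2466) = 11449*I*√291/19728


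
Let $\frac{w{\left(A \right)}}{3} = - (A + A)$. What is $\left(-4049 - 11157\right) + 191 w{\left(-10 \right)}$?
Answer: $-3746$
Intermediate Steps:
$w{\left(A \right)} = - 6 A$ ($w{\left(A \right)} = 3 \left(- (A + A)\right) = 3 \left(- 2 A\right) = - 6 A$)
$\left(-4049 - 11157\right) + 191 w{\left(-10 \right)} = \left(-4049 - 11157\right) + 191 \left(\left(-6\right) \left(-10\right)\right) = -15206 + 191 \cdot 60 = -15206 + 11460 = -3746$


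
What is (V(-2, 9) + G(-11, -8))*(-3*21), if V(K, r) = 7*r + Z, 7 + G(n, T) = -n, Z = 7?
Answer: -4662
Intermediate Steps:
G(n, T) = -7 - n
V(K, r) = 7 + 7*r (V(K, r) = 7*r + 7 = 7 + 7*r)
(V(-2, 9) + G(-11, -8))*(-3*21) = ((7 + 7*9) + (-7 - 1*(-11)))*(-3*21) = ((7 + 63) + (-7 + 11))*(-63) = (70 + 4)*(-63) = 74*(-63) = -4662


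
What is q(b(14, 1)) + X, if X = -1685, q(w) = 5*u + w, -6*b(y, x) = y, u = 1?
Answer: -5047/3 ≈ -1682.3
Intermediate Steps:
b(y, x) = -y/6
q(w) = 5 + w (q(w) = 5*1 + w = 5 + w)
q(b(14, 1)) + X = (5 - ⅙*14) - 1685 = (5 - 7/3) - 1685 = 8/3 - 1685 = -5047/3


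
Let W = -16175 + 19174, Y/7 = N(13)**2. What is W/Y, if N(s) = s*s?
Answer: 2999/199927 ≈ 0.015000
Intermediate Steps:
N(s) = s**2
Y = 199927 (Y = 7*(13**2)**2 = 7*169**2 = 7*28561 = 199927)
W = 2999
W/Y = 2999/199927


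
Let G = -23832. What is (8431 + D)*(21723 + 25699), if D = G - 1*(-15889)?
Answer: 23141936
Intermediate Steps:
D = -7943 (D = -23832 - 1*(-15889) = -23832 + 15889 = -7943)
(8431 + D)*(21723 + 25699) = (8431 - 7943)*(21723 + 25699) = 488*47422 = 23141936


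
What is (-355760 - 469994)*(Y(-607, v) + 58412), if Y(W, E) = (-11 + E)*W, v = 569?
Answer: 231453891676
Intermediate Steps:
Y(W, E) = W*(-11 + E)
(-355760 - 469994)*(Y(-607, v) + 58412) = (-355760 - 469994)*(-607*(-11 + 569) + 58412) = -825754*(-607*558 + 58412) = -825754*(-338706 + 58412) = -825754*(-280294) = 231453891676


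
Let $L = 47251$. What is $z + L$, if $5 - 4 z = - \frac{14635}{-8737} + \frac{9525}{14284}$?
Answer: $\frac{23587900139507}{499197232} \approx 47252.0$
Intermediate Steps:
$z = \frac{331730275}{499197232}$ ($z = \frac{5}{4} - \frac{- \frac{14635}{-8737} + \frac{9525}{14284}}{4} = \frac{5}{4} - \frac{\left(-14635\right) \left(- \frac{1}{8737}\right) + 9525 \cdot \frac{1}{14284}}{4} = \frac{5}{4} - \frac{\frac{14635}{8737} + \frac{9525}{14284}}{4} = \frac{5}{4} - \frac{292266265}{499197232} = \frac{331730275}{499197232} \approx 0.66453$)
$z + L = \frac{331730275}{499197232} + 47251 = \frac{23587900139507}{499197232}$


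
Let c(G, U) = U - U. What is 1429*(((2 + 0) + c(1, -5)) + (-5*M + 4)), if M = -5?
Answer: 44299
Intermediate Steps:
c(G, U) = 0
1429*(((2 + 0) + c(1, -5)) + (-5*M + 4)) = 1429*(((2 + 0) + 0) + (-5*(-5) + 4)) = 1429*((2 + 0) + (25 + 4)) = 1429*(2 + 29) = 1429*31 = 44299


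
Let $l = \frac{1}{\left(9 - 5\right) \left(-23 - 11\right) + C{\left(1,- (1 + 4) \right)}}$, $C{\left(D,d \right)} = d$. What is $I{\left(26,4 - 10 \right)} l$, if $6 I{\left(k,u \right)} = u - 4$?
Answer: $\frac{5}{423} \approx 0.01182$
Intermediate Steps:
$I{\left(k,u \right)} = - \frac{2}{3} + \frac{u}{6}$ ($I{\left(k,u \right)} = \frac{u - 4}{6} = \frac{-4 + u}{6} = - \frac{2}{3} + \frac{u}{6}$)
$l = - \frac{1}{141}$ ($l = \frac{1}{\left(9 - 5\right) \left(-23 - 11\right) - \left(1 + 4\right)} = \frac{1}{4 \left(-34\right) - 5} = \frac{1}{-136 - 5} = \frac{1}{-141} = - \frac{1}{141} \approx -0.0070922$)
$I{\left(26,4 - 10 \right)} l = \left(- \frac{2}{3} + \frac{4 - 10}{6}\right) \left(- \frac{1}{141}\right) = \left(- \frac{2}{3} + \frac{1}{6} \left(-6\right)\right) \left(- \frac{1}{141}\right) = \left(- \frac{2}{3} - 1\right) \left(- \frac{1}{141}\right) = \left(- \frac{5}{3}\right) \left(- \frac{1}{141}\right) = \frac{5}{423}$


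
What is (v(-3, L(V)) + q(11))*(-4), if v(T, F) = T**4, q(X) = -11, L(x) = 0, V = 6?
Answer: -280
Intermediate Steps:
(v(-3, L(V)) + q(11))*(-4) = ((-3)**4 - 11)*(-4) = (81 - 11)*(-4) = 70*(-4) = -280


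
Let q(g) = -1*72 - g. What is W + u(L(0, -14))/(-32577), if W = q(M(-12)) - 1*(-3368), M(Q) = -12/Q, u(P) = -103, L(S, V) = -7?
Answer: 107341318/32577 ≈ 3295.0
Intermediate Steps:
q(g) = -72 - g
W = 3295 (W = (-72 - (-12)/(-12)) - 1*(-3368) = (-72 - (-12)*(-1)/12) + 3368 = (-72 - 1*1) + 3368 = (-72 - 1) + 3368 = -73 + 3368 = 3295)
W + u(L(0, -14))/(-32577) = 3295 - 103/(-32577) = 3295 - 103*(-1/32577) = 3295 + 103/32577 = 107341318/32577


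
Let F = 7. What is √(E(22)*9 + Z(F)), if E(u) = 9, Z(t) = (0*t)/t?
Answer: 9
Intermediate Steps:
Z(t) = 0 (Z(t) = 0/t = 0)
√(E(22)*9 + Z(F)) = √(9*9 + 0) = √(81 + 0) = √81 = 9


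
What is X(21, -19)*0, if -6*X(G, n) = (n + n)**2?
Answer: 0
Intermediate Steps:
X(G, n) = -2*n**2/3 (X(G, n) = -(n + n)**2/6 = -4*n**2/6 = -2*n**2/3)
X(21, -19)*0 = -2/3*(-19)**2*0 = -2/3*361*0 = -722/3*0 = 0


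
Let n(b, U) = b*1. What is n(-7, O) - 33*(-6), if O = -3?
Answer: 191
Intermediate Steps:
n(b, U) = b
n(-7, O) - 33*(-6) = -7 - 33*(-6) = -7 + 198 = 191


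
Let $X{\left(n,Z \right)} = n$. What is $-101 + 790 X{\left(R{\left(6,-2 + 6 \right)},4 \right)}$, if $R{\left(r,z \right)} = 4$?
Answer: $3059$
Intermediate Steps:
$-101 + 790 X{\left(R{\left(6,-2 + 6 \right)},4 \right)} = -101 + 790 \cdot 4 = -101 + 3160 = 3059$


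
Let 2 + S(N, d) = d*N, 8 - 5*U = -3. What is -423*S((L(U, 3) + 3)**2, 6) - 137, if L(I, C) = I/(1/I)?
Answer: -97056683/625 ≈ -1.5529e+5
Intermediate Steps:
U = 11/5 (U = 8/5 - 1/5*(-3) = 8/5 + 3/5 = 11/5 ≈ 2.2000)
L(I, C) = I**2 (L(I, C) = I*I = I**2)
S(N, d) = -2 + N*d (S(N, d) = -2 + d*N = -2 + N*d)
-423*S((L(U, 3) + 3)**2, 6) - 137 = -423*(-2 + ((11/5)**2 + 3)**2*6) - 137 = -423*(-2 + (121/25 + 3)**2*6) - 137 = -423*(-2 + (196/25)**2*6) - 137 = -423*(-2 + (38416/625)*6) - 137 = -423*(-2 + 230496/625) - 137 = -423*229246/625 - 137 = -96971058/625 - 137 = -97056683/625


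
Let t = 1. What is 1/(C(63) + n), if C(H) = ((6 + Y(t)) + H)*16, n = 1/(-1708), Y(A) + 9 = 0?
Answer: 1708/1639679 ≈ 0.0010417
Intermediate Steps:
Y(A) = -9 (Y(A) = -9 + 0 = -9)
n = -1/1708 ≈ -0.00058548
C(H) = -48 + 16*H (C(H) = ((6 - 9) + H)*16 = (-3 + H)*16 = -48 + 16*H)
1/(C(63) + n) = 1/((-48 + 16*63) - 1/1708) = 1/((-48 + 1008) - 1/1708) = 1/(960 - 1/1708) = 1/(1639679/1708) = 1708/1639679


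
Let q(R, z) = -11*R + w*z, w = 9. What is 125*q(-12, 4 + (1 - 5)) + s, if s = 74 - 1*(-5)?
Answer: 16579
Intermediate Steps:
s = 79 (s = 74 + 5 = 79)
q(R, z) = -11*R + 9*z
125*q(-12, 4 + (1 - 5)) + s = 125*(-11*(-12) + 9*(4 + (1 - 5))) + 79 = 125*(132 + 9*(4 - 4)) + 79 = 125*(132 + 9*0) + 79 = 125*(132 + 0) + 79 = 125*132 + 79 = 16500 + 79 = 16579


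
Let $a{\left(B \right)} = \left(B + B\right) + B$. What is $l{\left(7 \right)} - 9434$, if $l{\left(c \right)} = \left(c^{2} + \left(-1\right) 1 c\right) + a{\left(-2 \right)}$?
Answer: $-9398$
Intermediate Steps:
$a{\left(B \right)} = 3 B$ ($a{\left(B \right)} = 2 B + B = 3 B$)
$l{\left(c \right)} = -6 + c^{2} - c$ ($l{\left(c \right)} = \left(c^{2} + \left(-1\right) 1 c\right) + 3 \left(-2\right) = \left(c^{2} - c\right) - 6 = -6 + c^{2} - c$)
$l{\left(7 \right)} - 9434 = \left(-6 + 7^{2} - 7\right) - 9434 = \left(-6 + 49 - 7\right) - 9434 = 36 - 9434 = -9398$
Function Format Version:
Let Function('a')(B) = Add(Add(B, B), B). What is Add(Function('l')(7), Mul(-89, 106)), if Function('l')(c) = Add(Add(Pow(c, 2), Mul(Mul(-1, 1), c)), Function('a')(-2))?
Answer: -9398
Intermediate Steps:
Function('a')(B) = Mul(3, B) (Function('a')(B) = Add(Mul(2, B), B) = Mul(3, B))
Function('l')(c) = Add(-6, Pow(c, 2), Mul(-1, c)) (Function('l')(c) = Add(Add(Pow(c, 2), Mul(Mul(-1, 1), c)), Mul(3, -2)) = Add(Add(Pow(c, 2), Mul(-1, c)), -6) = Add(-6, Pow(c, 2), Mul(-1, c)))
Add(Function('l')(7), Mul(-89, 106)) = Add(Add(-6, Pow(7, 2), Mul(-1, 7)), Mul(-89, 106)) = Add(Add(-6, 49, -7), -9434) = Add(36, -9434) = -9398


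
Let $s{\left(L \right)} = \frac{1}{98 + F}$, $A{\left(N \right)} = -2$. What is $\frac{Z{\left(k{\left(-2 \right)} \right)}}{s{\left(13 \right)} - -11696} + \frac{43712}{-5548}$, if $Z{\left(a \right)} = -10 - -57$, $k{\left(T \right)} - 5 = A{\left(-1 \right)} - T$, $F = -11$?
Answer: $- \frac{11114147741}{1411346011} \approx -7.8749$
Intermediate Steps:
$s{\left(L \right)} = \frac{1}{87}$ ($s{\left(L \right)} = \frac{1}{98 - 11} = \frac{1}{87}$)
$k{\left(T \right)} = 3 - T$ ($k{\left(T \right)} = 5 - \left(2 + T\right) = 3 - T$)
$Z{\left(a \right)} = 47$ ($Z{\left(a \right)} = -10 + 57 = 47$)
$\frac{Z{\left(k{\left(-2 \right)} \right)}}{s{\left(13 \right)} - -11696} + \frac{43712}{-5548} = \frac{47}{\frac{1}{87} - -11696} + \frac{43712}{-5548} = \frac{47}{\frac{1}{87} + 11696} + 43712 \left(- \frac{1}{5548}\right) = \frac{47}{\frac{1017553}{87}} - \frac{10928}{1387} = 47 \cdot \frac{87}{1017553} - \frac{10928}{1387} = \frac{4089}{1017553} - \frac{10928}{1387} = - \frac{11114147741}{1411346011}$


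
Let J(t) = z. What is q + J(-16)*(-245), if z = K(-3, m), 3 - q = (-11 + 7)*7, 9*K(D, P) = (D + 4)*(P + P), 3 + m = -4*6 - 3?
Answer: 4993/3 ≈ 1664.3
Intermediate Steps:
m = -30 (m = -3 + (-4*6 - 3) = -3 + (-24 - 3) = -3 - 27 = -30)
K(D, P) = 2*P*(4 + D)/9 (K(D, P) = ((D + 4)*(P + P))/9 = ((4 + D)*(2*P))/9 = (2*P*(4 + D))/9 = 2*P*(4 + D)/9)
q = 31 (q = 3 - (-11 + 7)*7 = 3 - (-4)*7 = 3 - 1*(-28) = 3 + 28 = 31)
z = -20/3 (z = (2/9)*(-30)*(4 - 3) = (2/9)*(-30)*1 = -20/3 ≈ -6.6667)
J(t) = -20/3
q + J(-16)*(-245) = 31 - 20/3*(-245) = 31 + 4900/3 = 4993/3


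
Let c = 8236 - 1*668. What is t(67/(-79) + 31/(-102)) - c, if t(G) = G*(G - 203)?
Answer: -476129498621/64931364 ≈ -7332.8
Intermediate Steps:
c = 7568 (c = 8236 - 668 = 7568)
t(G) = G*(-203 + G)
t(67/(-79) + 31/(-102)) - c = (67/(-79) + 31/(-102))*(-203 + (67/(-79) + 31/(-102))) - 1*7568 = (67*(-1/79) + 31*(-1/102))*(-203 + (67*(-1/79) + 31*(-1/102))) - 7568 = (-67/79 - 31/102)*(-203 + (-67/79 - 31/102)) - 7568 = -9283*(-203 - 9283/8058)/8058 - 7568 = -9283/8058*(-1645057/8058) - 7568 = 15271064131/64931364 - 7568 = -476129498621/64931364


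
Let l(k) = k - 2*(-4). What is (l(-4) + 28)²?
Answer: 1024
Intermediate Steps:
l(k) = 8 + k (l(k) = k + 8 = 8 + k)
(l(-4) + 28)² = ((8 - 4) + 28)² = (4 + 28)² = 32² = 1024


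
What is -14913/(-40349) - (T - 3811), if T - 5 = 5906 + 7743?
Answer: -397140294/40349 ≈ -9842.6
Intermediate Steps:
T = 13654 (T = 5 + (5906 + 7743) = 5 + 13649 = 13654)
-14913/(-40349) - (T - 3811) = -14913/(-40349) - (13654 - 3811) = -14913*(-1/40349) - 1*9843 = 14913/40349 - 9843 = -397140294/40349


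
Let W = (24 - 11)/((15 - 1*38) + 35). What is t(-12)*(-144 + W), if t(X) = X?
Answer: 1715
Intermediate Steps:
W = 13/12 (W = 13/((15 - 38) + 35) = 13/(-23 + 35) = 13/12 ≈ 1.0833)
t(-12)*(-144 + W) = -12*(-144 + 13/12) = -12*(-1715/12) = 1715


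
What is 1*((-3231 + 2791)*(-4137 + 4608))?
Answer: -207240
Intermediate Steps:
1*((-3231 + 2791)*(-4137 + 4608)) = 1*(-440*471) = 1*(-207240) = -207240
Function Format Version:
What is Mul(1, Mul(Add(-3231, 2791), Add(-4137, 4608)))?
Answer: -207240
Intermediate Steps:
Mul(1, Mul(Add(-3231, 2791), Add(-4137, 4608))) = Mul(1, Mul(-440, 471)) = Mul(1, -207240) = -207240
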